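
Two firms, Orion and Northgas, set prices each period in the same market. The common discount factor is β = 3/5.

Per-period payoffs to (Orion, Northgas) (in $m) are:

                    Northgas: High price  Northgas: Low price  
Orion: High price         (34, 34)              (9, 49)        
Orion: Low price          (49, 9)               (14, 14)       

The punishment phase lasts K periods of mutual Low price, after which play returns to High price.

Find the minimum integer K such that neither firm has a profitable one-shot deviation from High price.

2

No profitable deviation requires (34−14)(β+…+β^K) ≥ 49−34, i.e. β+…+β^K ≥ 3/4 ≈ 0.7500.
With β = 3/5, the partial sums are K=1: 0.6000, K=2: 0.9600.
K = 2 is the first length at which the sum reaches 0.7500.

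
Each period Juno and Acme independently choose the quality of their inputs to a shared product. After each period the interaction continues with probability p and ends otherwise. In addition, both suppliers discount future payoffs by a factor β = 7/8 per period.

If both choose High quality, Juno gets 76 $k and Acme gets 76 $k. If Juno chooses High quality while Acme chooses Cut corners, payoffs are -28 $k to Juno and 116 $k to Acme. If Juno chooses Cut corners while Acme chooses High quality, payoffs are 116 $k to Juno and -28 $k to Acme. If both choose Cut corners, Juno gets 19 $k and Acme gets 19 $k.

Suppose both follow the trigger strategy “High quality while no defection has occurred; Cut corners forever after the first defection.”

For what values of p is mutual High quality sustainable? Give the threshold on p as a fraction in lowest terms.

With continuation probability p and discount β, the effective per-period discount factor is βp.
Grim-trigger IC: βp ≥ (116−76)/(116−19) = 40/97.
So p ≥ (40/97)/(7/8) = 320/679.

320/679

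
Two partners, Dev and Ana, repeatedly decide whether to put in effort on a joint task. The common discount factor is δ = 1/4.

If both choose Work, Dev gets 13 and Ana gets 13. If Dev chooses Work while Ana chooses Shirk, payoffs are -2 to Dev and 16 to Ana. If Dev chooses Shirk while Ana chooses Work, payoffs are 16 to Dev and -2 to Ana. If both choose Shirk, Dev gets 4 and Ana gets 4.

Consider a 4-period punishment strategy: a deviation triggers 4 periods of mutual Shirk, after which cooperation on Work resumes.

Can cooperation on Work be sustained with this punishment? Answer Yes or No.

No

A one-shot deviation gives 16 now, then 4 for 4 periods, then back to 13.
Gain from deviating: (16−13) today; loss: (13−4) in each of the next 4 periods.
No-deviation condition: (13−4)(δ+…+δ^4) ≥ 16−13, i.e. δ+…+δ^4 ≥ 1/3.
At δ = 1/4: δ+…+δ^4 = 0.3320 < 0.3333.
So cooperation is not sustainable.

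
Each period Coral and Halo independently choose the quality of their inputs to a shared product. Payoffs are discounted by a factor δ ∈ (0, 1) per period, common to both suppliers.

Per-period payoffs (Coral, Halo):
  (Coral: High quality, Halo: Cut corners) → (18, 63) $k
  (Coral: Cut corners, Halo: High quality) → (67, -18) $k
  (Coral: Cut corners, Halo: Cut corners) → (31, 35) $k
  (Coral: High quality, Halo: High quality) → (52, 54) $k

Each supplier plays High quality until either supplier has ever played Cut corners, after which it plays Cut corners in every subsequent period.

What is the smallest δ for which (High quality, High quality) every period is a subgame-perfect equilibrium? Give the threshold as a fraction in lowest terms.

5/12

Coral: cooperation gives 52 each period; deviation gives 67 once then 31 forever.
  52/(1−δ) ≥ 67 + 31δ/(1−δ) ⇒ δ ≥ 15/36 = 5/12.
Halo: cooperation gives 54 each period; deviation gives 63 once then 35 forever.
  δ ≥ 9/28.
Both must hold, so the binding constraint is Coral's: δ ≥ 5/12.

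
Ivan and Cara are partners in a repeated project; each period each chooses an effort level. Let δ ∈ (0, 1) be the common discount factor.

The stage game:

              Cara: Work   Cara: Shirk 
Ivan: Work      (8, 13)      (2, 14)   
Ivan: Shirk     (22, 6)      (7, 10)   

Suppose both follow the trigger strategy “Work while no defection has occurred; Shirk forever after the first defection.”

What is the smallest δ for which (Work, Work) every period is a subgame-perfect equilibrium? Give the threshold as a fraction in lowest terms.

For Ivan: deviation gain 22−8 = 14, per-period punishment loss 8−7 = 1. IC gives δ ≥ 14/15.
For Cara: gain 1, loss 3 per period, so δ ≥ 1/4.
The tighter constraint is Ivan's, so cooperation needs δ ≥ 14/15.

14/15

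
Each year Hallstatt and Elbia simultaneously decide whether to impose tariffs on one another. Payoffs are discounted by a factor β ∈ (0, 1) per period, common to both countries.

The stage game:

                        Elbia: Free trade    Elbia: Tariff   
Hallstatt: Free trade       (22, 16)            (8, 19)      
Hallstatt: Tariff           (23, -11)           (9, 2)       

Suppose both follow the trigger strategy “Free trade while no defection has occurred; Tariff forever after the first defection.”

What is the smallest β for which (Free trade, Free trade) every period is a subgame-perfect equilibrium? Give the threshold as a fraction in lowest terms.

3/17

Hallstatt: cooperation gives 22 each period; deviation gives 23 once then 9 forever.
  22/(1−β) ≥ 23 + 9β/(1−β) ⇒ β ≥ 1/14.
Elbia: cooperation gives 16 each period; deviation gives 19 once then 2 forever.
  β ≥ 3/17.
Both must hold, so the binding constraint is Elbia's: β ≥ 3/17.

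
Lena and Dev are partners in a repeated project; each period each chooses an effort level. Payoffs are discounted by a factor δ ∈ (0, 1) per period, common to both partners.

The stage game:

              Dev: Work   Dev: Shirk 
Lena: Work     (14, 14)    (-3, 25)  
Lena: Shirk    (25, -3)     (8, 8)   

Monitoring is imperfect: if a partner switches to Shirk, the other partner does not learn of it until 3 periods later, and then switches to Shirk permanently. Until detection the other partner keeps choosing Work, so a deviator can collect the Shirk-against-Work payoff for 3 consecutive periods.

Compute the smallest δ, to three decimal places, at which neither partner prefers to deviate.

Deviating for the 3 undetected periods gains 25−14 = 11 per period over cooperation, then loses 14−8 = 6 per period forever once punishment starts.
Gain: 11(1 + δ + … + δ^2); loss: 6·δ^3/(1−δ).
No profitable deviation ⇔ 11(1−δ^3) ≤ 6·δ^3, i.e. δ^3 ≥ 11/(11+6) = 11/17.
Hence δ ≥ (11/17)^(1/3) ≈ 0.865.

0.865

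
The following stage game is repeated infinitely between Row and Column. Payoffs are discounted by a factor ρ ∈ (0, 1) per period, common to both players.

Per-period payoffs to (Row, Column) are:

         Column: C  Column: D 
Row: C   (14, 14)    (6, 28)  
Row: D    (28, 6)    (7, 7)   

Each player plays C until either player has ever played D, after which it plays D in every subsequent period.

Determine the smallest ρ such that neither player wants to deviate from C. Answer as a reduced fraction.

2/3

14/(1−ρ) ≥ 28 + 7ρ/(1−ρ)
14 ≥ 28 − 21ρ
ρ ≥ 14/21 = 2/3.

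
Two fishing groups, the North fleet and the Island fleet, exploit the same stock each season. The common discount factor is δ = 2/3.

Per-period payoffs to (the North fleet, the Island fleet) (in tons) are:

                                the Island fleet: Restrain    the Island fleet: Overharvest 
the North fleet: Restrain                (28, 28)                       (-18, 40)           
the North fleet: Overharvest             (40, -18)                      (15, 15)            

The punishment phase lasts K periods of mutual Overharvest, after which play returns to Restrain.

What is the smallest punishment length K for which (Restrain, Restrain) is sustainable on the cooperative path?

2

IC: δ(1−δ^K)/(1−δ) ≥ (40−28)/(28−15) = 12/13.
With δ = 2/3: need 1 − δ^K ≥ 12/13·(1−2/3)/(2/3), i.e. δ^K ≤ 0.5385.
Since (2/3)^1 = 0.6667 and (2/3)^2 = 0.4444, the smallest such K is 2.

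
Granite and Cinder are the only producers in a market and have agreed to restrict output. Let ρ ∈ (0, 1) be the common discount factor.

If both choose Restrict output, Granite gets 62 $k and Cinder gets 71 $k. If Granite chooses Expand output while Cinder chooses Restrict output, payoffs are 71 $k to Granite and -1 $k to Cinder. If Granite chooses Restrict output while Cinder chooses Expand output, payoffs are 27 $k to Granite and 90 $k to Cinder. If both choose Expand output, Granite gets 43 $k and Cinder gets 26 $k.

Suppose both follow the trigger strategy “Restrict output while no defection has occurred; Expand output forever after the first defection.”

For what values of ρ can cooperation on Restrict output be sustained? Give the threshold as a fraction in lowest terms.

For Granite: deviation gain 71−62 = 9, per-period punishment loss 62−43 = 19. IC gives ρ ≥ 9/28.
For Cinder: gain 19, loss 45 per period, so ρ ≥ 19/64.
The tighter constraint is Granite's, so cooperation needs ρ ≥ 9/28.

9/28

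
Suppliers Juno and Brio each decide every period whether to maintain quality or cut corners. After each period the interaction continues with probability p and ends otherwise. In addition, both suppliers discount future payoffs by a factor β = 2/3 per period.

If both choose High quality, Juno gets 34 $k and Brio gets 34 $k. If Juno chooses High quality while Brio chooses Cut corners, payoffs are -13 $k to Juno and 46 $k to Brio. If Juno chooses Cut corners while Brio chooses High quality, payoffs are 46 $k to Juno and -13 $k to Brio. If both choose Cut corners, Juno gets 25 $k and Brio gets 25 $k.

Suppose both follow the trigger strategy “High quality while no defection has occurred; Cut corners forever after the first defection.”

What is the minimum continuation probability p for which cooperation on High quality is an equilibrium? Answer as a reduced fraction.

6/7

With continuation probability p and discount β, the effective per-period discount factor is βp.
Grim-trigger IC: βp ≥ (46−34)/(46−25) = 4/7.
So p ≥ (4/7)/(2/3) = 6/7.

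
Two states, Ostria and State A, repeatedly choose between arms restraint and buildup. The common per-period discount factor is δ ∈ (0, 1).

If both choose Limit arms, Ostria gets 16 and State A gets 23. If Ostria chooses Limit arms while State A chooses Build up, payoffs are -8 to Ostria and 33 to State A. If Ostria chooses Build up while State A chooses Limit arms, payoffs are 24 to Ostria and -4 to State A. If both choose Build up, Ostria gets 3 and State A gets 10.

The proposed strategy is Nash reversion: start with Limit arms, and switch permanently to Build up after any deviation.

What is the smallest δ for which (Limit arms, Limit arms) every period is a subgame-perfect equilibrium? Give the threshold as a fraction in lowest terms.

Ostria's threshold: (24−16)/(24−3) = 8/21.
State A's threshold: (33−23)/(33−10) = 10/23.
8/21 < 10/23, so State A binds and δ* = 10/23.

10/23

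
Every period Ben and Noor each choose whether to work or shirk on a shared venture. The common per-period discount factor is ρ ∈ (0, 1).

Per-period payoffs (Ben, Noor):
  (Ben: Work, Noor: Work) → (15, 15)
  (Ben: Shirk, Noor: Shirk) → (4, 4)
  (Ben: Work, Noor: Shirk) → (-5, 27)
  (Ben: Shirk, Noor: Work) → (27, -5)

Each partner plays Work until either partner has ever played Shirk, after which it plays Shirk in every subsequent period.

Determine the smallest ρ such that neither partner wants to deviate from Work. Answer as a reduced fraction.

12/23

Cooperation forever yields 15 each period: 15/(1−ρ).
Deviating yields 27 once, then 4 forever: 27 + 4ρ/(1−ρ).
No profitable deviation requires 15/(1−ρ) ≥ 27 + 4ρ/(1−ρ).
Multiplying by (1−ρ): 15 ≥ 27(1−ρ) + 4ρ = 27 − 23ρ.
So 23ρ ≥ 12, i.e. ρ ≥ 12/23.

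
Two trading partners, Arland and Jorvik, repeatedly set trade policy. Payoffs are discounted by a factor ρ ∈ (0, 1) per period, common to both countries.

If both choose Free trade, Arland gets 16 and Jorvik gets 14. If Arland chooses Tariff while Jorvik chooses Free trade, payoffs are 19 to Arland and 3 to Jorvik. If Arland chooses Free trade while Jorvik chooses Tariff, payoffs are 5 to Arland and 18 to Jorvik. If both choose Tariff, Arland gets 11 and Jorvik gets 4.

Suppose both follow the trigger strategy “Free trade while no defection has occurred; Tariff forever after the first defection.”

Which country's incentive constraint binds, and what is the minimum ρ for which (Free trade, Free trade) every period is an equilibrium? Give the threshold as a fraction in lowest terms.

For Arland: deviation gain 19−16 = 3, per-period punishment loss 16−11 = 5. IC gives ρ ≥ 3/8.
For Jorvik: gain 4, loss 10 per period, so ρ ≥ 4/14 = 2/7.
The tighter constraint is Arland's, so cooperation needs ρ ≥ 3/8.

Arland; ρ ≥ 3/8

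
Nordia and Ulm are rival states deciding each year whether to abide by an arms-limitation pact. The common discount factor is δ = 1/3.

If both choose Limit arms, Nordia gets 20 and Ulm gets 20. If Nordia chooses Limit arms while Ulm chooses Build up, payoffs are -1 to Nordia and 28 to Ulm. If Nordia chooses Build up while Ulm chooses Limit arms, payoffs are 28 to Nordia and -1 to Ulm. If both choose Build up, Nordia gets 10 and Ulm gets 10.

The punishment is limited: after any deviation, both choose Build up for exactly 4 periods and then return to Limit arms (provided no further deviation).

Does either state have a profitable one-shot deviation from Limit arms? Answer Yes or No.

IC: δ+…+δ^4 ≥ (28−20)/(20−10) = 4/5.
At δ = 1/3: partial sum = 0.4938 < 0.8000. Cooperation not sustainable.

Yes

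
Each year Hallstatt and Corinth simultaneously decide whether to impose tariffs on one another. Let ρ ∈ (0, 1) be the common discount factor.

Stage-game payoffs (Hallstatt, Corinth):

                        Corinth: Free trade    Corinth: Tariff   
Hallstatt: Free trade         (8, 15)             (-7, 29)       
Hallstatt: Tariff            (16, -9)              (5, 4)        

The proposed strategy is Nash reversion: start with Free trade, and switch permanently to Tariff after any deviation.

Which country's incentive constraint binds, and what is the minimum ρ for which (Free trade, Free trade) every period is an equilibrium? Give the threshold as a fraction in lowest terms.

Hallstatt; ρ ≥ 8/11

For Hallstatt: deviation gain 16−8 = 8, per-period punishment loss 8−5 = 3. IC gives ρ ≥ 8/11.
For Corinth: gain 14, loss 11 per period, so ρ ≥ 14/25.
The tighter constraint is Hallstatt's, so cooperation needs ρ ≥ 8/11.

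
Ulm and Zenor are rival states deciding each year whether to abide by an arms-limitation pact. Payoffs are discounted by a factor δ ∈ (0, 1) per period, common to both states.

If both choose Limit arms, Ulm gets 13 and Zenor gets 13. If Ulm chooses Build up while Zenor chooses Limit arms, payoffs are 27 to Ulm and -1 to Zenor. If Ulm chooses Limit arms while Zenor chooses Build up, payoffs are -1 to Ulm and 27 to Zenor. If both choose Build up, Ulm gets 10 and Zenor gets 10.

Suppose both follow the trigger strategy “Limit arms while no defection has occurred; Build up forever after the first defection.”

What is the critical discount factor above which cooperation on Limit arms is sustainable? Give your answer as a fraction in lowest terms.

14/17

Cooperation forever yields 13 each period: 13/(1−δ).
Deviating yields 27 once, then 10 forever: 27 + 10δ/(1−δ).
No profitable deviation requires 13/(1−δ) ≥ 27 + 10δ/(1−δ).
Multiplying by (1−δ): 13 ≥ 27(1−δ) + 10δ = 27 − 17δ.
So 17δ ≥ 14, i.e. δ ≥ 14/17.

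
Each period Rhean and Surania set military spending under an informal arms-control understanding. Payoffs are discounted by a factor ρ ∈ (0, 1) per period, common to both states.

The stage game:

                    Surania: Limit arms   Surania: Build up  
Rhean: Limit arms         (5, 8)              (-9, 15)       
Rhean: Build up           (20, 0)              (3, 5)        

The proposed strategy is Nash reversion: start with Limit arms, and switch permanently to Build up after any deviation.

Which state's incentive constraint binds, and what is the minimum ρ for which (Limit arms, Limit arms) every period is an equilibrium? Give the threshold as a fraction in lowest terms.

Rhean; ρ ≥ 15/17

Rhean: cooperation gives 5 each period; deviation gives 20 once then 3 forever.
  5/(1−ρ) ≥ 20 + 3ρ/(1−ρ) ⇒ ρ ≥ 15/17.
Surania: cooperation gives 8 each period; deviation gives 15 once then 5 forever.
  ρ ≥ 7/10.
Both must hold, so the binding constraint is Rhean's: ρ ≥ 15/17.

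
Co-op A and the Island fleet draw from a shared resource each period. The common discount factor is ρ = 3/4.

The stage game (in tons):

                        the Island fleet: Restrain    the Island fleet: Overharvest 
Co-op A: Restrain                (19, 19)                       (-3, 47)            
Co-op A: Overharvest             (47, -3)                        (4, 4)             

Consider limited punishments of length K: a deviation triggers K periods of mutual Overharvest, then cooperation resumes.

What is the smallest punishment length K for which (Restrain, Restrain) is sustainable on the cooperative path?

Need Σ_{k=1}^{K} ρ^k ≥ (47−19)/(19−4) = 1.8667 at ρ = 3/4.
At K = 3 the sum is 1.7344 < 1.8667; at K = 4 it is 2.0508 ≥ 1.8667.
So the minimum punishment length is K = 4.

4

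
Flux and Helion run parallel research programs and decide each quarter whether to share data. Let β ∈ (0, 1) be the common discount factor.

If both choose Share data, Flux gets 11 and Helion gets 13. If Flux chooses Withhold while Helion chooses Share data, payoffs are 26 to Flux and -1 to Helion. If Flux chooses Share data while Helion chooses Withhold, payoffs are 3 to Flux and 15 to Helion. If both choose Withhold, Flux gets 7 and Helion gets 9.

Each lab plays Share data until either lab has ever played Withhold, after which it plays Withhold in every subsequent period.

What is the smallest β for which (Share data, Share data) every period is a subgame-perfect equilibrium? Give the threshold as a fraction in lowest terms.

15/19

For Flux: deviation gain 26−11 = 15, per-period punishment loss 11−7 = 4. IC gives β ≥ 15/19.
For Helion: gain 2, loss 4 per period, so β ≥ 2/6 = 1/3.
The tighter constraint is Flux's, so cooperation needs β ≥ 15/19.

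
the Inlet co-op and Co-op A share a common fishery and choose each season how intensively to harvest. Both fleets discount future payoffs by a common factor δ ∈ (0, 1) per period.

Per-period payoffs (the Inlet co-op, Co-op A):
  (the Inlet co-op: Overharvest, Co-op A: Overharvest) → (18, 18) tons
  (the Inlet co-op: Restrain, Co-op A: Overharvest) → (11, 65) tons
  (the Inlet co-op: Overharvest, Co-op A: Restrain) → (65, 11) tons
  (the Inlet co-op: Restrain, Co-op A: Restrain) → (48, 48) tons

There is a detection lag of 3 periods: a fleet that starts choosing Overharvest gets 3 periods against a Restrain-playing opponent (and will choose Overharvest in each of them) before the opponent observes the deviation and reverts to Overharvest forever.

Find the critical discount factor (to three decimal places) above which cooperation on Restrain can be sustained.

0.712

Deviating for the 3 undetected periods gains 65−48 = 17 per period over cooperation, then loses 48−18 = 30 per period forever once punishment starts.
Gain: 17(1 + δ + … + δ^2); loss: 30·δ^3/(1−δ).
No profitable deviation ⇔ 17(1−δ^3) ≤ 30·δ^3, i.e. δ^3 ≥ 17/(17+30) = 17/47.
Hence δ ≥ (17/47)^(1/3) ≈ 0.712.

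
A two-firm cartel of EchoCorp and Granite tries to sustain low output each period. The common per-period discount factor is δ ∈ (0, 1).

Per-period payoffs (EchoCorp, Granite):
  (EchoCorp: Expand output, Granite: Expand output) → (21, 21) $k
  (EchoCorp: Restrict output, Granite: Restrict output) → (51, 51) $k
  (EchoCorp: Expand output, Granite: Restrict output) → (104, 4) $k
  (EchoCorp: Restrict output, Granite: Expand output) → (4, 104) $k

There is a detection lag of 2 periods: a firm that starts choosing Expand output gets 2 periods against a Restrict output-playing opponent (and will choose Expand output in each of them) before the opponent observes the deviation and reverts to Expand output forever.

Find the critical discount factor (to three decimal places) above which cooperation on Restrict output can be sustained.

The best deviation is to choose Expand output for all 2 undetected periods, earning 104 each, then 21 forever once detected.
Deviation value: 104(1−δ^2)/(1−δ) + 21δ^2/(1−δ); cooperation value: 51/(1−δ).
IC: 51 ≥ 104(1−δ^2) + 21δ^2 = 104 − 83δ^2.
So δ^2 ≥ 53/83, giving δ ≥ (53/83)^(1/2) ≈ 0.799.

0.799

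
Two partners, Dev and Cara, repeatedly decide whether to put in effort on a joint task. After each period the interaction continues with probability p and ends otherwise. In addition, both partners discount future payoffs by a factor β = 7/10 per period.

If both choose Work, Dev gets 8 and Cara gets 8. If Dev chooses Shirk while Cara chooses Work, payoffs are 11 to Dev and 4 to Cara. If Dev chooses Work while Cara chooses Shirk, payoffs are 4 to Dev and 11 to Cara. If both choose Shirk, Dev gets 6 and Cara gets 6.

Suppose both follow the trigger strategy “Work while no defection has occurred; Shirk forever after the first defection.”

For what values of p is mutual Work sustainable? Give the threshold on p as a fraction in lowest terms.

With continuation probability p and discount β, the effective per-period discount factor is βp.
Grim-trigger IC: βp ≥ (11−8)/(11−6) = 3/5.
So p ≥ (3/5)/(7/10) = 6/7.

6/7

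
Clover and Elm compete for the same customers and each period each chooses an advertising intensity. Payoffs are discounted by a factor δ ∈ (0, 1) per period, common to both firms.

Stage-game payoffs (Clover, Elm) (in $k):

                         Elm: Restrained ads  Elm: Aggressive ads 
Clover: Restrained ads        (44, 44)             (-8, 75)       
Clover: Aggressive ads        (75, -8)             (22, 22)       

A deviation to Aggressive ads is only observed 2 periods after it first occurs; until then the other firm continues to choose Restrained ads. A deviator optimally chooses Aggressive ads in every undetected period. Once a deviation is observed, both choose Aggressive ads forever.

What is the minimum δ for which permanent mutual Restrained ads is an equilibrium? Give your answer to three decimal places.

0.765

A deviator earns 75 for 2 periods, then 22 forever; cooperating earns 44 forever. Multiplying the IC by (1−δ):
44 ≥ 75(1−δ^2) + 22δ^2, so 53·δ^2 ≥ 31 and δ^2 ≥ 31/53.
δ ≥ (31/53)^(1/2) ≈ 0.765.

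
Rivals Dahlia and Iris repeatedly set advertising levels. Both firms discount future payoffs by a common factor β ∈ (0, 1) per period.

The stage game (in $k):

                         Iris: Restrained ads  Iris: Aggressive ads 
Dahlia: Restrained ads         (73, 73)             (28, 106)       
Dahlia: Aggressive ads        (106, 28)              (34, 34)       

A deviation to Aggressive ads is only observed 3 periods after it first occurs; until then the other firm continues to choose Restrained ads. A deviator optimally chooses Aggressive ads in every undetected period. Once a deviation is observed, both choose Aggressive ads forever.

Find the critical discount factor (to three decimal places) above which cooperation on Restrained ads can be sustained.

A deviator earns 106 for 3 periods, then 34 forever; cooperating earns 73 forever. Multiplying the IC by (1−β):
73 ≥ 106(1−β^3) + 34β^3, so 72·β^3 ≥ 33 and β^3 ≥ 11/24.
β ≥ (11/24)^(1/3) ≈ 0.771.

0.771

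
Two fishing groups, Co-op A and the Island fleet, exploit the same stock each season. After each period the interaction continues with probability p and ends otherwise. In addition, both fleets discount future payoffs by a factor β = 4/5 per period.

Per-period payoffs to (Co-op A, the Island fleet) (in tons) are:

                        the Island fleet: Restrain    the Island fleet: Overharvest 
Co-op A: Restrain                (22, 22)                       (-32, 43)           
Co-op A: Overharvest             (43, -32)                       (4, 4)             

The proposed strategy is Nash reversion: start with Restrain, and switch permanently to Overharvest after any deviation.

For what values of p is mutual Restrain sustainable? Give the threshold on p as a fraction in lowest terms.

With continuation probability p and discount β, the effective per-period discount factor is βp.
Grim-trigger IC: βp ≥ (43−22)/(43−4) = 7/13.
So p ≥ (7/13)/(4/5) = 35/52.

35/52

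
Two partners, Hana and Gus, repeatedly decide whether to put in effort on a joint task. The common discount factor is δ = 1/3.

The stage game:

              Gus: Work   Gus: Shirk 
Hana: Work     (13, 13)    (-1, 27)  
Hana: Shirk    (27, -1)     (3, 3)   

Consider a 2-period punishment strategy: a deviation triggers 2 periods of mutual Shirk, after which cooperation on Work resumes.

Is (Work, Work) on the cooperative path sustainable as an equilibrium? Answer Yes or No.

IC: δ+…+δ^2 ≥ (27−13)/(13−3) = 7/5.
At δ = 1/3: partial sum = 0.4444 < 1.4000. Cooperation not sustainable.

No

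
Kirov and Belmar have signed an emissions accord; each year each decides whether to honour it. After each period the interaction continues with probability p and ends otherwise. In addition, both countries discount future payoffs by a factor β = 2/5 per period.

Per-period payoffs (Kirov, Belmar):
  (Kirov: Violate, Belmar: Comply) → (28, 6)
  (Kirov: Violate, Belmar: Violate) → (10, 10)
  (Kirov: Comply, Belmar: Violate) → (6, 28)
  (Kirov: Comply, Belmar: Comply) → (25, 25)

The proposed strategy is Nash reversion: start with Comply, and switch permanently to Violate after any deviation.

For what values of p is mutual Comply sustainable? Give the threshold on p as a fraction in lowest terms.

5/12

Expected continuation weight on next period's payoff is β·p = 2/5·p, which plays the role of the discount factor.
Cooperation requires 2/5·p ≥ (28−25)/(28−10) = 1/6, hence p ≥ 5/12.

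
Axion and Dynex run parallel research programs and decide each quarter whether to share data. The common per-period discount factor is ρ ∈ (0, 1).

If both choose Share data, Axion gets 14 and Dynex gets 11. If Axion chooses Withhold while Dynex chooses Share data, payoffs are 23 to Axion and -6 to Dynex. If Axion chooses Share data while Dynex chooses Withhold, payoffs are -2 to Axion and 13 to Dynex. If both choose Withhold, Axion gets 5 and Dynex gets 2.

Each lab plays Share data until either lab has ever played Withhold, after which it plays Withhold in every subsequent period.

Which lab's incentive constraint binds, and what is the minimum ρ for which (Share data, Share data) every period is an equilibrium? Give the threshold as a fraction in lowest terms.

Axion; ρ ≥ 1/2

For Axion: deviation gain 23−14 = 9, per-period punishment loss 14−5 = 9. IC gives ρ ≥ 9/18 = 1/2.
For Dynex: gain 2, loss 9 per period, so ρ ≥ 2/11.
The tighter constraint is Axion's, so cooperation needs ρ ≥ 1/2.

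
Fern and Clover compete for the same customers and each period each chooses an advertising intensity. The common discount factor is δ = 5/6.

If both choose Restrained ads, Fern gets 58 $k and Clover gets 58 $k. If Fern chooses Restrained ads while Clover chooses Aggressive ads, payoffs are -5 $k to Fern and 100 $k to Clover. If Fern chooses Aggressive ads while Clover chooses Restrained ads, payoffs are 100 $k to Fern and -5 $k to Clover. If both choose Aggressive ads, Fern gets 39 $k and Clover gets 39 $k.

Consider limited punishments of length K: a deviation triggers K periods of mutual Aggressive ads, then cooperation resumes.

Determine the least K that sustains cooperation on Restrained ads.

IC: δ(1−δ^K)/(1−δ) ≥ (100−58)/(58−39) = 42/19.
With δ = 5/6: need 1 − δ^K ≥ 42/19·(1−5/6)/(5/6), i.e. δ^K ≤ 0.5579.
Since (5/6)^3 = 0.5787 and (5/6)^4 = 0.4823, the smallest such K is 4.

4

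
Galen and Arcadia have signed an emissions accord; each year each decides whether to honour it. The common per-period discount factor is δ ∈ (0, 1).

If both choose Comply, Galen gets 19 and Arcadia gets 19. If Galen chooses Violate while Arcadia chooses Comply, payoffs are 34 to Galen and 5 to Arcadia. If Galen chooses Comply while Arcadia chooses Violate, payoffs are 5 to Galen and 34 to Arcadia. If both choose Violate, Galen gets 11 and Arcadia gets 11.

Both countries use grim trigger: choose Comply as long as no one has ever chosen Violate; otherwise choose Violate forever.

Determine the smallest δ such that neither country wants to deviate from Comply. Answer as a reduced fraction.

15/23

Under grim trigger the critical discount factor is (T−C)/(T−P) with T = 34, C = 19, P = 11.
δ* = (34−19)/(34−11) = 15/23.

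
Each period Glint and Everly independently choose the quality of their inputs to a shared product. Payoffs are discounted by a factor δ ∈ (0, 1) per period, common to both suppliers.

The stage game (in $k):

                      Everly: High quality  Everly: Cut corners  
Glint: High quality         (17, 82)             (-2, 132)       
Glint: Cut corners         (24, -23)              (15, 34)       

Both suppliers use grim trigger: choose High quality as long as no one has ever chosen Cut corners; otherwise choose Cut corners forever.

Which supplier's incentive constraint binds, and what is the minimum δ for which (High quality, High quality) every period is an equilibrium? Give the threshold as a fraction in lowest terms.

Glint; δ ≥ 7/9

For Glint: deviation gain 24−17 = 7, per-period punishment loss 17−15 = 2. IC gives δ ≥ 7/9.
For Everly: gain 50, loss 48 per period, so δ ≥ 50/98 = 25/49.
The tighter constraint is Glint's, so cooperation needs δ ≥ 7/9.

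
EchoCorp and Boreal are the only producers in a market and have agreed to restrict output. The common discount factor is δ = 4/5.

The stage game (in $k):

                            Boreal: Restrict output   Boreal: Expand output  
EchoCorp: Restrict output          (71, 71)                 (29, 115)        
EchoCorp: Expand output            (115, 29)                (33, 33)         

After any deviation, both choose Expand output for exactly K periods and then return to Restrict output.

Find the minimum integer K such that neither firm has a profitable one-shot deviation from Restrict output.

2

IC: δ(1−δ^K)/(1−δ) ≥ (115−71)/(71−33) = 22/19.
With δ = 4/5: need 1 − δ^K ≥ 22/19·(1−4/5)/(4/5), i.e. δ^K ≤ 0.7105.
Since (4/5)^1 = 0.8000 and (4/5)^2 = 0.6400, the smallest such K is 2.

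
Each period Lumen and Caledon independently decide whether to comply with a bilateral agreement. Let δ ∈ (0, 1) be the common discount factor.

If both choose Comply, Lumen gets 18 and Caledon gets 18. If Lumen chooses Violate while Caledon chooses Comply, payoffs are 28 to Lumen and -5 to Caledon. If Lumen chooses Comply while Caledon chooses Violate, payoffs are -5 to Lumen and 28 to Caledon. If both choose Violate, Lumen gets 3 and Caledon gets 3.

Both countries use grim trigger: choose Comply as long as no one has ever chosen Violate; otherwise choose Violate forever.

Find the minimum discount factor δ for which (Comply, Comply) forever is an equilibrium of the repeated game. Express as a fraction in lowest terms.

2/5

Under grim trigger the critical discount factor is (T−C)/(T−P) with T = 28, C = 18, P = 3.
δ* = (28−18)/(28−3) = 10/25 = 2/5.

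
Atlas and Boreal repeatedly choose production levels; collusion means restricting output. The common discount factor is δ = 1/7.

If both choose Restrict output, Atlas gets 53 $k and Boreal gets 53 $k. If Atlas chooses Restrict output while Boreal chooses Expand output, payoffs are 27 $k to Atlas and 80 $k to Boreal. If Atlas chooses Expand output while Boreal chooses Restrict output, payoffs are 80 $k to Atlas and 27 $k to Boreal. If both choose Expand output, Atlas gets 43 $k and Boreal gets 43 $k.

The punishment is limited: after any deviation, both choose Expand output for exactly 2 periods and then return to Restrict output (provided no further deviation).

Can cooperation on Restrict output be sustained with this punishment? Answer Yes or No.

No

IC: δ+…+δ^2 ≥ (80−53)/(53−43) = 27/10.
At δ = 1/7: partial sum = 0.1633 < 2.7000. Cooperation not sustainable.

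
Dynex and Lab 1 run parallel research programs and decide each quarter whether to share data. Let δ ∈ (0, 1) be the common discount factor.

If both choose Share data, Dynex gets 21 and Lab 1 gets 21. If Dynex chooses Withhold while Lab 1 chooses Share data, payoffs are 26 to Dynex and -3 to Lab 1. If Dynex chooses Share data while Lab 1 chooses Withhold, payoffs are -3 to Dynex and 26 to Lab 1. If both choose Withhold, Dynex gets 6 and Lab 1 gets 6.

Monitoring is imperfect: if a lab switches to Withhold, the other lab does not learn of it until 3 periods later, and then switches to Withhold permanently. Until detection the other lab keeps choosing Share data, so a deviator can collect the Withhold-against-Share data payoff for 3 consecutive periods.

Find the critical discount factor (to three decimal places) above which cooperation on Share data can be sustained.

0.630

Deviating for the 3 undetected periods gains 26−21 = 5 per period over cooperation, then loses 21−6 = 15 per period forever once punishment starts.
Gain: 5(1 + δ + … + δ^2); loss: 15·δ^3/(1−δ).
No profitable deviation ⇔ 5(1−δ^3) ≤ 15·δ^3, i.e. δ^3 ≥ 5/(5+15) = 1/4.
Hence δ ≥ (1/4)^(1/3) ≈ 0.630.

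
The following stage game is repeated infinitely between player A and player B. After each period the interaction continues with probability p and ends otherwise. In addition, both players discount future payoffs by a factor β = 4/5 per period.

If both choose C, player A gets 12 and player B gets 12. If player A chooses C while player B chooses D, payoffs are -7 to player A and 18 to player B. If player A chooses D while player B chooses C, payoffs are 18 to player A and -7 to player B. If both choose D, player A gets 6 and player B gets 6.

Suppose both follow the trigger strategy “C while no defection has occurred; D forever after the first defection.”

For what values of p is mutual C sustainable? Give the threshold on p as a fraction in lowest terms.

With continuation probability p and discount β, the effective per-period discount factor is βp.
Grim-trigger IC: βp ≥ (18−12)/(18−6) = 1/2.
So p ≥ (1/2)/(4/5) = 5/8.

5/8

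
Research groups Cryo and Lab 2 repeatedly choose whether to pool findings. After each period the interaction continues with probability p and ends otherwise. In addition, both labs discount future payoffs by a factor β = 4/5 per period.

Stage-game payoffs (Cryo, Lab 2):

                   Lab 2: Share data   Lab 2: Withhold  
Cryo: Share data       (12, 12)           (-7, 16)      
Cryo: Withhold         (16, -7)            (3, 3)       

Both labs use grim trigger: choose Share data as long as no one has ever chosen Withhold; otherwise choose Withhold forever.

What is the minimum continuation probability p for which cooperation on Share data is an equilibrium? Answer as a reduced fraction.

5/13

With continuation probability p and discount β, the effective per-period discount factor is βp.
Grim-trigger IC: βp ≥ (16−12)/(16−3) = 4/13.
So p ≥ (4/13)/(4/5) = 5/13.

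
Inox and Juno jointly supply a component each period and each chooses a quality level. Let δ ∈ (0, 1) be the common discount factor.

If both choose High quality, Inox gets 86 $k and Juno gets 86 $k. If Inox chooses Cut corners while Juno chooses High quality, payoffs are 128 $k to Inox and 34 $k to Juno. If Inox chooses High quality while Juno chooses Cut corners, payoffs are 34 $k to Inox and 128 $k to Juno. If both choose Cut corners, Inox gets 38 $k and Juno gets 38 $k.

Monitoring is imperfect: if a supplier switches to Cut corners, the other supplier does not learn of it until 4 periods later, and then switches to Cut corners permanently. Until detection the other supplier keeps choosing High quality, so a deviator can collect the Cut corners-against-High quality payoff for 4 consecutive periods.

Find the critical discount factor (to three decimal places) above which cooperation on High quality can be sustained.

0.827

The best deviation is to choose Cut corners for all 4 undetected periods, earning 128 each, then 38 forever once detected.
Deviation value: 128(1−δ^4)/(1−δ) + 38δ^4/(1−δ); cooperation value: 86/(1−δ).
IC: 86 ≥ 128(1−δ^4) + 38δ^4 = 128 − 90δ^4.
So δ^4 ≥ 42/90 = 7/15, giving δ ≥ (7/15)^(1/4) ≈ 0.827.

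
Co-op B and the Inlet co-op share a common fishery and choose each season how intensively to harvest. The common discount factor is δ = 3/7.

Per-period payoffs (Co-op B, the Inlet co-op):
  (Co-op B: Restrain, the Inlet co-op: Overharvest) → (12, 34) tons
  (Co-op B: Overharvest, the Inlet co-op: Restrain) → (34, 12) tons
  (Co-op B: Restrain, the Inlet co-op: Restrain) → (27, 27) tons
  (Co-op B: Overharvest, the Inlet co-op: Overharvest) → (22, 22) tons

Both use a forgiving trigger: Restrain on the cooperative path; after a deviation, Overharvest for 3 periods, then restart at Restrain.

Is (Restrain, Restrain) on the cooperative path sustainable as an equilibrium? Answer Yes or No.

Comparing payoff streams over the 4 periods until play realigns: cooperate → 27(1+δ+…+δ^3); deviate → 34 + 22(δ+…+δ^3).
Cooperation is sustained iff (27−22)(δ+…+δ^3) ≥ 34−27.
δ+…+δ^3 = 3/7·(1−(3/7)^3)/(1−3/7) = 0.6910, and (34−27)/(27−22) = 1.4000.
0.6910 < 1.4000, so cooperation is not sustainable.

No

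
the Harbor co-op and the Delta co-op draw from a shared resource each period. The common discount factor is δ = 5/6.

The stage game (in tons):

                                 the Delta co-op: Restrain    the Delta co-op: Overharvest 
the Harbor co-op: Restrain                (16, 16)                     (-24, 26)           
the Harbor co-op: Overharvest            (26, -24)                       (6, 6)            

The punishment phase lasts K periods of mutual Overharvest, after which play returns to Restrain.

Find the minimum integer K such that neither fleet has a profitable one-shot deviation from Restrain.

IC: δ(1−δ^K)/(1−δ) ≥ (26−16)/(16−6) = 1.
With δ = 5/6: need 1 − δ^K ≥ 1·(1−5/6)/(5/6), i.e. δ^K ≤ 0.8000.
Since (5/6)^1 = 0.8333 and (5/6)^2 = 0.6944, the smallest such K is 2.

2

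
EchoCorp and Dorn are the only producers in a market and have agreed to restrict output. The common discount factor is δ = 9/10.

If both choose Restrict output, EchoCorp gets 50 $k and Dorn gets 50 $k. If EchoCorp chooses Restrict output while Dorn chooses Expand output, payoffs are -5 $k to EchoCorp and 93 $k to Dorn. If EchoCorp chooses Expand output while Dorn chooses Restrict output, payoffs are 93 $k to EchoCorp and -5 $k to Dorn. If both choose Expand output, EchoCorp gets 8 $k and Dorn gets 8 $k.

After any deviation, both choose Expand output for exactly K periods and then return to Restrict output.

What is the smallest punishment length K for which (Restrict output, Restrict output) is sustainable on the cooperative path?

2

No profitable deviation requires (50−8)(δ+…+δ^K) ≥ 93−50, i.e. δ+…+δ^K ≥ 43/42 ≈ 1.0238.
With δ = 9/10, the partial sums are K=1: 0.9000, K=2: 1.7100.
K = 2 is the first length at which the sum reaches 1.0238.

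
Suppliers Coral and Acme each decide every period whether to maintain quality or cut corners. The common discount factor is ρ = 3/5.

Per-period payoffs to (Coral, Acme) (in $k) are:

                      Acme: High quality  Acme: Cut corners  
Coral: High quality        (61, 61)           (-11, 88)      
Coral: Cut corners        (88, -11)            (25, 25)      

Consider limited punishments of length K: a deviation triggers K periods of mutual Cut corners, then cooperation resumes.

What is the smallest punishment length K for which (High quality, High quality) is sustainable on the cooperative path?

No profitable deviation requires (61−25)(ρ+…+ρ^K) ≥ 88−61, i.e. ρ+…+ρ^K ≥ 3/4 ≈ 0.7500.
With ρ = 3/5, the partial sums are K=1: 0.6000, K=2: 0.9600.
K = 2 is the first length at which the sum reaches 0.7500.

2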